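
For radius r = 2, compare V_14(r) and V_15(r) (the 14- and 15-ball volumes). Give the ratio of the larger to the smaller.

V_14(2) ≈ 9818.35, V_15(2) ≈ 12499.1. The 15-ball is larger by a factor of 1.273.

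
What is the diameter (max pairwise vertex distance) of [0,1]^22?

||(1,1,...,1)|| = √(22)·1 ≈ 4.69042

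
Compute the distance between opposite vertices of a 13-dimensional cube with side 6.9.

d = √(6.9² + 6.9² + ... + 6.9²) [13 terms] = √(13·6.9²) = 6.9√13 ≈ 24.8783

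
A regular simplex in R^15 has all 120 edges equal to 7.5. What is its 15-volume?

V = (7.5^15 / 15!) · √((15+1) / 2^15) ≈ 0.225816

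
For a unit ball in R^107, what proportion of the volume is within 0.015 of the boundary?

V(inner)/V(outer) = ((1-0.015)/1)^107 ≈ 0.1985, so the shell fraction is 0.801538.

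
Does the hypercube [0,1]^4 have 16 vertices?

True. The 4-cube has 2^4 = 16 vertices.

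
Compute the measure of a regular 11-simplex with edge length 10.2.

Volume = 10.2^11 · √(12/2^11) / 11! ≈ 238.436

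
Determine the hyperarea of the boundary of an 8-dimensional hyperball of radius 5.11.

S_8(5.11) = 2·π^(8/2)·(5.11)^7 / Γ(8/2) ≈ 2.9541e+06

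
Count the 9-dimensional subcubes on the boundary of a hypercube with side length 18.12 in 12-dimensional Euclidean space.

Number of 9-faces = C(12,9) · 2^(12-9) = 220 · 8 = 1760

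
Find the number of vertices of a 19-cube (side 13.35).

The 19-cube has 2^19 = 524288 vertices.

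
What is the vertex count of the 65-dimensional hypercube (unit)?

The 65-cube has 2^65 = 36893488147419103232 vertices.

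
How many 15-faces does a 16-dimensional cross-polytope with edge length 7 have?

Number of 15-faces = 2^(15+1) · C(16,15+1) = 65536 · 1 = 65536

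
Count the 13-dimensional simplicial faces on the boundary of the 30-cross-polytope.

f_13(30-orthoplex) = 2^14 · (30 choose 14) = 2382605107200.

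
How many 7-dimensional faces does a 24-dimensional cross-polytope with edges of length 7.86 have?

An n-cross-polytope has 2^(k+1)·C(n,k+1) k-faces. Here 2^8·C(24,8) = 256·735471 = 188280576.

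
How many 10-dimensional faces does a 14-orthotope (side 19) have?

Choose 10 of 14 axes to span the face (C(14,10) = 1001 ways), then fix each of the remaining 4 coordinates at one of its two extreme values (2^4 = 16 ways): 1001·16 = 16016.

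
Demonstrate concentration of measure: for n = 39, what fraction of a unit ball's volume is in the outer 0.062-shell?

1 - (1-0.062)^39 ≈ 0.917603 ≈ 91.76%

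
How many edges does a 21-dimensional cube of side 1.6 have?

Each of the 2^21 = 2097152 vertices has degree 21; total edges = 21·2^21/2 = 22020096.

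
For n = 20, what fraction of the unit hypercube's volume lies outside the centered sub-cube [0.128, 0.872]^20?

Shell fraction = 1 - (1-0.256)^20 ≈ 0.997299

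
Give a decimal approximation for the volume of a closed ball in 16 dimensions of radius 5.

Volume = π^{16/2}·(5)^16/Γ(9) = 30517578125·π^8/8064 ≈ 3.59086e+10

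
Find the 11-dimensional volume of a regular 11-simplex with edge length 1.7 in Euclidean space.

For a regular n-simplex with edge a, V = (a^n / n!)·√((n+1)/2^n). With a=1.7, n=11: V ≈ 6.57216e-07.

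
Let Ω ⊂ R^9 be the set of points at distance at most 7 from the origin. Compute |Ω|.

The n-ball volume is π^(n/2)·r^n/Γ(n/2+1). With n=9, r=7: V = 184473632·π^4/135 ≈ 1.33107e+08.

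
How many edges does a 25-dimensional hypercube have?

Each of the 2^25 = 33554432 vertices has degree 25; total edges = 25·2^25/2 = 419430400.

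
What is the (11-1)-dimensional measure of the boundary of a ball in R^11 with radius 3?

|∂B_11(3)| = 139968·π^5/35 ≈ 1.2238e+06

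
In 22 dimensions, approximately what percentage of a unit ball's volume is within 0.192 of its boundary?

1 - (1-0.192)^22 ≈ 0.990816 ≈ 99.08%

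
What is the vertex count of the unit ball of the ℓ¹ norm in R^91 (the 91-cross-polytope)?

The vertices are ±e_1, ..., ±e_91, so there are 2·91 = 182.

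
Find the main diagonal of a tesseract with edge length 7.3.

||(7.3,7.3,...,7.3)|| = √(4)·7.3 = 14.6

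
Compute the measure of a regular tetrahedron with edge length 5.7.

Volume = (√2/12) · 5.7³ = 21.8252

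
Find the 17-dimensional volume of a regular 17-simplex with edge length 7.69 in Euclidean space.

V = (7.69^17 / 17!) · √((17+1) / 2^17) ≈ 0.0378931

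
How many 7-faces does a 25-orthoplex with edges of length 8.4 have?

An n-cross-polytope has 2^(k+1)·C(n,k+1) k-faces. Here 2^8·C(25,8) = 256·1081575 = 276883200.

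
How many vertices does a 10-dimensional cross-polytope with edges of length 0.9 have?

The 10-dimensional cross-polytope has 2n = 2·10 = 20 vertices.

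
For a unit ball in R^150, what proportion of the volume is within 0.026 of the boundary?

Shell fraction = 1 - (1-0.026)^150 ≈ 0.980776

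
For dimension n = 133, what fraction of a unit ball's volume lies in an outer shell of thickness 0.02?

1 - (1-0.02)^133 ≈ 0.931912 ≈ 93.19%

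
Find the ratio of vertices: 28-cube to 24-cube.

The 28-cube has 2^28 = 268435456 vertices. The 24-cube has 2^24 = 16777216 vertices. Ratio: 268435456/16777216 = 16.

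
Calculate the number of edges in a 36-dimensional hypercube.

An n-cube has n·2^(n-1) edges. With n = 36: 36·34359738368 = 1236950581248.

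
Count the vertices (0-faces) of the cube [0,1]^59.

Each vertex is a binary string of length 59, so there are 2^59 = 576460752303423488.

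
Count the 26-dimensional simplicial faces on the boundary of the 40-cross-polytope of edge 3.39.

f_26(40-orthoplex) = 2^27 · (40 choose 27) = 1615071835471216640.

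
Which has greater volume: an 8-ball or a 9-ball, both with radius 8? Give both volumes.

V_8(8.0) ≈ 6.80939e+07. V_9(8.0) ≈ 4.42718e+08. The 9-ball is larger.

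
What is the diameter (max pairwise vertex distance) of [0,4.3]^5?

The space diagonal of an n-cube of side s is s√n. Here 4.3·√5 ≈ 9.61509.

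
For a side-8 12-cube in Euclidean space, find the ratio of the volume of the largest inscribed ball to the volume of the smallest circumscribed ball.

Volume scales as r^n, and r_in/r_out = 1/√12, giving (1/√12)^12 ≈ 3.34898e-07.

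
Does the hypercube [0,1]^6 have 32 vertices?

False. The 6-cube has 2^6 = 64 vertices.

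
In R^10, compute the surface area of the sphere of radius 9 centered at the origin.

S_10(9) = 2·π^(10/2)·(9)^9 / Γ(10/2) = 129140163·π^5/4 ≈ 9.87986e+09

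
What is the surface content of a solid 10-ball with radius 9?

S_10(9) = 2·π^(10/2)·(9)^9 / Γ(10/2) = 129140163·π^5/4 ≈ 9.87986e+09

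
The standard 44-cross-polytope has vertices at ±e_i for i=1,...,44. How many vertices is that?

The 44-dimensional cross-polytope has 2n = 2·44 = 88 vertices.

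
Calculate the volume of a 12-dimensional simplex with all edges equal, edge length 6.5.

Volume = 6.5^12 · √(13/2^12) / 12! ≈ 0.668983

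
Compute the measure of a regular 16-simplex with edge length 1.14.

V = (1.14^16 / 16!) · √((16+1) / 2^16) ≈ 6.26387e-15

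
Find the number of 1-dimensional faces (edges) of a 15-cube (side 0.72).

Each of the 2^15 = 32768 vertices has degree 15; total edges = 15·2^15/2 = 245760.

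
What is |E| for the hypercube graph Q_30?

Number of 1-faces = C(30,1)·2^(30-1) = 30·536870912 = 16106127360.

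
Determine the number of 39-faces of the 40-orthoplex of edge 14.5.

Each 39-face is the convex hull of 40 vertices, one chosen as ±e_i from each of 40 distinct axes: 2^40·C(40,40) = 1099511627776.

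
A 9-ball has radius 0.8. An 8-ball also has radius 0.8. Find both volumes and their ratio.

V_9(0.8) ≈ 0.442718. V_8(0.8) ≈ 0.680939. Ratio V_9/V_8 ≈ 0.6502.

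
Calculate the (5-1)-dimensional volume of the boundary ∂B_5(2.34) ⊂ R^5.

The surface area of an n-ball is 2π^(n/2) r^(n-1) / Γ(n/2). For n=5, r=2.34: 789.1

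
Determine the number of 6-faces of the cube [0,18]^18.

f_6(18-cube) = (18 choose 6) · 2^12 = 76038144.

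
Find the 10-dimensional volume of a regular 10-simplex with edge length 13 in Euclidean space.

V_10 = √(11) · 13^10 / (10! · 2^(10/2)) ≈ 3937.47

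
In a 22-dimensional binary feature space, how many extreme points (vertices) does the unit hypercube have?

Each vertex is a binary string of length 22, so there are 2^22 = 4194304.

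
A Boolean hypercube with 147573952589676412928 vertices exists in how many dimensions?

2^n = 147573952589676412928 ⇒ n = log_2(147573952589676412928) = 67.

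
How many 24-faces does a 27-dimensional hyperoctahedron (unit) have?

Each 24-face is the convex hull of 25 vertices, one chosen as ±e_i from each of 25 distinct axes: 2^25·C(27,25) = 11777605632.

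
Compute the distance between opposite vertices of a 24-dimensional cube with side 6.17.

||(6.17,6.17,...,6.17)|| = √(24)·6.17 ≈ 30.2267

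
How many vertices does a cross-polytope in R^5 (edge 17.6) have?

Each 0-face is the convex hull of 1 vertex, one chosen as ±e_i from each of 1 distinct axis: 2^1·C(5,1) = 10.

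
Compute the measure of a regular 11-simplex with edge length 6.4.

V_11 = √(12) · 6.4^11 / (11! · 2^(11/2)) ≈ 1.41498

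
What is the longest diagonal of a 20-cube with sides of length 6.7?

||(6.7,6.7,...,6.7)|| = √(20)·6.7 ≈ 29.9633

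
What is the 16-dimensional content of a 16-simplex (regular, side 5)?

V = (5^16 / 16!) · √((16+1) / 2^16) ≈ 0.000117459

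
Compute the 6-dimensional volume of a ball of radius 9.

V = 177147·π^3/2 ≈ 2.74633e+06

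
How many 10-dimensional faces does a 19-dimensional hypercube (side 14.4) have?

Choose 10 of 19 axes to span the face (C(19,10) = 92378 ways), then fix each of the remaining 9 coordinates at one of its two extreme values (2^9 = 512 ways): 92378·512 = 47297536.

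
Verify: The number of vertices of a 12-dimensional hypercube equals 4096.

True. The 12-cube has 2^12 = 4096 vertices.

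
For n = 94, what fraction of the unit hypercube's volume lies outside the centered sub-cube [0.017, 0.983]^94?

Shell fraction = 1 - (1-0.034)^94 ≈ 0.961288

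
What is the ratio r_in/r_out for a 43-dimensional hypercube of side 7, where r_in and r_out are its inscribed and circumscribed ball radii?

r_in / r_out = (7/2) / (7√43/2) = 1/√43 ≈ 0.152499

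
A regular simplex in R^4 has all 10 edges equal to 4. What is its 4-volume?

V_4 = √(5) · 4^4 / (4! · 2^(4/2)) ≈ 5.96285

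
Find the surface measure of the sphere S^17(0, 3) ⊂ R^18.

|∂B_18(3)| = 14348907·π^9/2240 ≈ 1.9095e+08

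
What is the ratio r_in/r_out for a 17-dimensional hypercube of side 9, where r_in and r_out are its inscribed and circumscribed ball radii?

For an n-cube of any side s, the inradius is s/2 and the circumradius is s√n/2, so the ratio is 1/√17 ≈ 0.242536.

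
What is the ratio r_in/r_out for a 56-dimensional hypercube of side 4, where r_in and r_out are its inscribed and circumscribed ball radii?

Ratio = (s/2)/(s√56/2) = 56^(-1/2) ≈ 0.133631.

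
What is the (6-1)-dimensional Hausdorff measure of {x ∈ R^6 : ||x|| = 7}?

S = n·V_n(r)/r = 6·V_6(7)/7 (volume-to-surface relation), giving 16807·π^3 ≈ 521122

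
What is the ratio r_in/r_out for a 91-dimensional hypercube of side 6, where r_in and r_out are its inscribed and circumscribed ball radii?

r_in = 6/2 (half the side); r_out = 6√91/2 (half the diagonal). Ratio = 1/√91 ≈ 0.104828.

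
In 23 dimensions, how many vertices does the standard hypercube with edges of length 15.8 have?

An n-cube has 2^n vertices; for n = 23 that is 2^23 = 8388608.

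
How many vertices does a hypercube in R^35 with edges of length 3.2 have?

Each vertex is a binary string of length 35, so there are 2^35 = 34359738368.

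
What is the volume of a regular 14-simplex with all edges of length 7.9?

Volume = 7.9^14 · √(15/2^14) / 14! ≈ 1.27999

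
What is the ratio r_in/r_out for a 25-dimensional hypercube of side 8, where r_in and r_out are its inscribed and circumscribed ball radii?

For an n-cube of any side s, the inradius is s/2 and the circumradius is s√n/2, so the ratio is 1/√25 ≈ 0.2.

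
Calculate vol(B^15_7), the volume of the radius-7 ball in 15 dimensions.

V = 173625106649344·π^7/289575 ≈ 1.81093e+12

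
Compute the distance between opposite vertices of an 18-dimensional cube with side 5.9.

d = √(5.9² + 5.9² + ... + 5.9²) [18 terms] = √(18·5.9²) = 5.9√18 ≈ 25.0316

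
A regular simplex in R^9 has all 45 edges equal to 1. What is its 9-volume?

For a regular n-simplex with edge a, V = (a^n / n!)·√((n+1)/2^n). With a=1, n=9: V ≈ 3.85125e-07.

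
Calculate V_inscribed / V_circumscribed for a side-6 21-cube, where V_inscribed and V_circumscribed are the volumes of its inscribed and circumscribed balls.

V_in / V_out = (r_in/r_out)^21 = (1/√21)^21 = 21^(-21/2) ≈ 1.30827e-14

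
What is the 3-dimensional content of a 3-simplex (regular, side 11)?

Volume = (√2/12) · 11³ = 156.86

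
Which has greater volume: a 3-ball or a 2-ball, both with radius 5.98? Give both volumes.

V_3(5.98) ≈ 895.761. V_2(5.98) ≈ 112.345. The 3-ball is larger.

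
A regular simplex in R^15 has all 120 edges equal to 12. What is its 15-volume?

V_15 = √(16) · 12^15 / (15! · 2^(15/2)) ≈ 260.348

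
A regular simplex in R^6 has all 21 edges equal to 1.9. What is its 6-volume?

V_6 = √(7) · 1.9^6 / (6! · 2^(6/2)) ≈ 0.0216097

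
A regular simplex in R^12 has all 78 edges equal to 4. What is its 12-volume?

For a regular n-simplex with edge a, V = (a^n / n!)·√((n+1)/2^n). With a=4, n=12: V ≈ 0.00197322.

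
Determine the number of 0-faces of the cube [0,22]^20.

Number of 0-faces = C(20,0) · 2^(20-0) = 1 · 1048576 = 1048576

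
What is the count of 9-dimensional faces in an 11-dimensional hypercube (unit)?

Number of 9-faces = C(11,9) · 2^(11-9) = 55 · 4 = 220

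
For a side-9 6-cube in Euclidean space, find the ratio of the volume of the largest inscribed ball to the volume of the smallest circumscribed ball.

Volume scales as r^n, and r_in/r_out = 1/√6, giving (1/√6)^6 ≈ 0.00462963.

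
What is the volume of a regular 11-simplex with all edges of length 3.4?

V = (3.4^11 / 11!) · √((11+1) / 2^11) ≈ 0.00134598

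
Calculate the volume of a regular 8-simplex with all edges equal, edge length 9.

For a regular n-simplex with edge a, V = (a^n / n!)·√((n+1)/2^n). With a=9, n=8: V ≈ 200.18.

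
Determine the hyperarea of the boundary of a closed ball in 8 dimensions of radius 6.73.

S_8(6.73) = 2·π^(8/2)·(6.73)^7 / Γ(8/2) ≈ 2.03041e+07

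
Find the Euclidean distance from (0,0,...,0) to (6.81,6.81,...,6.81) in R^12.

Diagonal = √12 · 6.81 ≈ 23.5905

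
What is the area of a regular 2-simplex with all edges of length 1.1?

Area = (√3/4) · 1.1² = 0.523945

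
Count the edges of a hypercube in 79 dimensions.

Number of 1-faces = C(79,1)·2^(79-1) = 79·302231454903657293676544 = 23876284937388926200446976.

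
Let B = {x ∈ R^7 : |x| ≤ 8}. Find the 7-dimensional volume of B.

The n-ball volume is π^(n/2)·r^n/Γ(n/2+1). With n=7, r=8: V = 33554432·π^3/105 ≈ 9.90855e+06.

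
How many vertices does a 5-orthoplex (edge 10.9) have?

An n-cross-polytope has 2^(k+1)·C(n,k+1) k-faces. Here 2^1·C(5,1) = 2·5 = 10.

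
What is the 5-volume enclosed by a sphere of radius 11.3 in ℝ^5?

The n-ball volume is π^(n/2)·r^n/Γ(n/2+1). With n=5, r=11.3: V ≈ 969819.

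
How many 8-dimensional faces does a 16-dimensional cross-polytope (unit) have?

f_8(16-orthoplex) = 2^9 · (16 choose 9) = 5857280.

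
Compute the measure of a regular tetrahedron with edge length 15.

Volume = (√2/12) · 15³ = 397.748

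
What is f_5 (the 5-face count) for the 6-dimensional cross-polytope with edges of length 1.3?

f_5(6-orthoplex) = 2^6 · (6 choose 6) = 64.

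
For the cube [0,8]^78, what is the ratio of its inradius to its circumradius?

Ratio = (s/2)/(s√78/2) = 78^(-1/2) ≈ 0.113228.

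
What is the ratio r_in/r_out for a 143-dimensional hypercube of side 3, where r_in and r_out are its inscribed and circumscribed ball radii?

r_in = 3/2 (half the side); r_out = 3√143/2 (half the diagonal). Ratio = 1/√143 ≈ 0.0836242.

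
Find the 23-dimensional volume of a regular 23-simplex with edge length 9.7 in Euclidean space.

V = (9.7^23 / 23!) · √((23+1) / 2^23) ≈ 0.00324725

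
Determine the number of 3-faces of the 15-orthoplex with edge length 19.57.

Number of 3-faces = 2^(3+1) · C(15,3+1) = 16 · 1365 = 21840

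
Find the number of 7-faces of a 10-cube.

An n-cube has C(n,k)·2^(n-k) k-faces. Here C(10,7)·2^3 = 120·8 = 960.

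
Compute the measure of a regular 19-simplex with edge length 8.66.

V = (8.66^19 / 19!) · √((19+1) / 2^19) ≈ 0.0329971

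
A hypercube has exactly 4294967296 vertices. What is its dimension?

Since 2^n = 4294967296, we have n = 32.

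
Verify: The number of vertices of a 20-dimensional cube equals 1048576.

True. The 20-cube has 2^20 = 1048576 vertices.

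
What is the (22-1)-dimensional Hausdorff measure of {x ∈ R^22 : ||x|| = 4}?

|∂B_22(4)| = 34359738368·π^11/14175 ≈ 7.13141e+11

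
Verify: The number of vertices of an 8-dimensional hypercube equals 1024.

False. The 8-cube has 2^8 = 256 vertices.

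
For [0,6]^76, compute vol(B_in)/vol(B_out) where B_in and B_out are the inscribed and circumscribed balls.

V_in/V_out = n^(-n/2) = 76^(-76/2) ≈ 3.3813e-72.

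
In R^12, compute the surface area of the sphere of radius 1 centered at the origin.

S = n·V_n(r)/r = 12·V_12(1)/1 (volume-to-surface relation), giving π^6/60 ≈ 16.0232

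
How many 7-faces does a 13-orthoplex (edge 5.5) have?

f_7(13-orthoplex) = 2^8 · (13 choose 8) = 329472.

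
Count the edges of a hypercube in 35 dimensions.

Each of the 2^35 = 34359738368 vertices has degree 35; total edges = 35·2^35/2 = 601295421440.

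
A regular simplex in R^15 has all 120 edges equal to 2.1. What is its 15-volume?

For a regular n-simplex with edge a, V = (a^n / n!)·√((n+1)/2^n). With a=2.1, n=15: V ≈ 1.15113e-09.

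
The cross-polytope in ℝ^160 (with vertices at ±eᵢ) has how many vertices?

The 160-dimensional cross-polytope has 2n = 2·160 = 320 vertices.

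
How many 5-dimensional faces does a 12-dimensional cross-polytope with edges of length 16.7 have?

Number of 5-faces = 2^(5+1) · C(12,5+1) = 64 · 924 = 59136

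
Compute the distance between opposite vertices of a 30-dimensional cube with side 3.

d = √(3² + 3² + ... + 3²) [30 terms] = √(30·3²) = 3√30 ≈ 16.4317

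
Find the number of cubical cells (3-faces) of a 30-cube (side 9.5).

Choose 3 of 30 axes to span the face (C(30,3) = 4060 ways), then fix each of the remaining 27 coordinates at one of its two extreme values (2^27 = 134217728 ways): 4060·134217728 = 544923975680.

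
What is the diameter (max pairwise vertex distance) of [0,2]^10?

The space diagonal of an n-cube of side s is s√n. Here 2·√10 ≈ 6.32456.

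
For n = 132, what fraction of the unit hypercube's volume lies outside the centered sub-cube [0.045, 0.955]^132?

Shell fraction = 1 - (1-0.09)^132 ≈ 0.9999960784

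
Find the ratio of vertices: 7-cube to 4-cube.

The 7-cube has 2^7 = 128 vertices. The 4-cube has 2^4 = 16 vertices. Ratio: 128/16 = 8.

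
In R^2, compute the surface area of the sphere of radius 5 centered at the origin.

The surface area of an n-ball is 2π^(n/2) r^(n-1) / Γ(n/2). For n=2, r=5: 2πr = 2π·5 ≈ 31.4159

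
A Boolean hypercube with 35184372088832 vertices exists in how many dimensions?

2^n = 35184372088832 ⇒ n = log_2(35184372088832) = 45.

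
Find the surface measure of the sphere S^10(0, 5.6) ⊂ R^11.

|∂B_11(5.6)| ≈ 6.28605e+08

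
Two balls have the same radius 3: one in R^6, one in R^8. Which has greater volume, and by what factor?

V_6(3) ≈ 3767.26, V_8(3) ≈ 26629.2. The 8-ball is larger by a factor of 7.069.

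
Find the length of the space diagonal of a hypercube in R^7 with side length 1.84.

Diagonal = √7 · 1.84 ≈ 4.86818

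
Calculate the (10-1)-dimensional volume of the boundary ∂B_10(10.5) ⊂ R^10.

|∂B_10(10.5)| = 264760015527·π^5/2048 ≈ 3.95614e+10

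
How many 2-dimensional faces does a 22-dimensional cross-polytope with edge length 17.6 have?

Each 2-face is the convex hull of 3 vertices, one chosen as ±e_i from each of 3 distinct axes: 2^3·C(22,3) = 12320.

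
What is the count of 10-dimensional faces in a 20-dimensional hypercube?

An n-cube has C(n,k)·2^(n-k) k-faces. Here C(20,10)·2^10 = 184756·1024 = 189190144.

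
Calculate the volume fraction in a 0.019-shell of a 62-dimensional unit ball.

Shell fraction = 1 - (1-0.019)^62 ≈ 0.695576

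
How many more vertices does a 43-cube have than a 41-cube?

The 43-cube has 2^43 = 8796093022208 vertices. The 41-cube has 2^41 = 2199023255552 vertices. Difference: 8796093022208 - 2199023255552 = 6597069766656.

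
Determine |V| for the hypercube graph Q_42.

Number of vertices = 2^42 = 4398046511104.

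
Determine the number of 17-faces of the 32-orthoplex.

An n-cross-polytope has 2^(k+1)·C(n,k+1) k-faces. Here 2^18·C(32,18) = 262144·471435600 = 123584013926400.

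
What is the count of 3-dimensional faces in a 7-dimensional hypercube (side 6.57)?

Number of 3-faces = C(7,3) · 2^(7-3) = 35 · 16 = 560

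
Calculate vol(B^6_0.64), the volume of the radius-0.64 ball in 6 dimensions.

V_6(0.64) = π^(6/2) · (0.64)^6 / Γ(6/2 + 1) ≈ 0.355123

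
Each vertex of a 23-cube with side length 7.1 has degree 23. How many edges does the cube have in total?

The 23-cube has n·2^(n-1) = 23·2^22 = 23·4194304 = 96468992 edges.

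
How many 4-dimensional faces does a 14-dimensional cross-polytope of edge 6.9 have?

Number of 4-faces = 2^(4+1) · C(14,4+1) = 32 · 2002 = 64064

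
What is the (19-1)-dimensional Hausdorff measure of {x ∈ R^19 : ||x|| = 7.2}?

S = n·V_n(r)/r = 19·V_19(7.2)/7.2 (volume-to-surface relation), giving 2.39511e+15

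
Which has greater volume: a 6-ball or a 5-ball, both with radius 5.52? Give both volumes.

V_6(5.52) ≈ 146195. V_5(5.52) ≈ 26977. The 6-ball is larger.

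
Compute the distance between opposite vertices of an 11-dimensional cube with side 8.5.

||(8.5,8.5,...,8.5)|| = √(11)·8.5 ≈ 28.1913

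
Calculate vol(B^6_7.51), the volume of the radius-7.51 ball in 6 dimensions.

Volume = π^{6/2}·(7.51)^6/Γ(4) ≈ 927124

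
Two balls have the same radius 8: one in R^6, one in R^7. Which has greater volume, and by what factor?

V_6(8) ≈ 1.35468e+06, V_7(8) ≈ 9.90855e+06. The 7-ball is larger by a factor of 7.314.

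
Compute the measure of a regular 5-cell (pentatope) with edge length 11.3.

V = (11.3^4 / 4!) · √((4+1) / 2^4) ≈ 379.776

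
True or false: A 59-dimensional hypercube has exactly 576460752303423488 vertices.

True. The 59-cube has 2^59 = 576460752303423488 vertices.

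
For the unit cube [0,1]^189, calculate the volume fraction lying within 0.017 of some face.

1 - (1 - 2·0.017)^189 = 1 - 0.966^189 ≈ 0.998552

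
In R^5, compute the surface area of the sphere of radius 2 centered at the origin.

S = n·V_n(r)/r = 5·V_5(2)/2 (volume-to-surface relation), giving 128·π^2/3 ≈ 421.103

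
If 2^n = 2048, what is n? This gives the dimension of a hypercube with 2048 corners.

n = log_2(2048) = 11.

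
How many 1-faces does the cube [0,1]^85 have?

Each of the 2^85 = 38685626227668133590597632 vertices has degree 85; total edges = 85·2^85/2 = 1644139114675895677600399360.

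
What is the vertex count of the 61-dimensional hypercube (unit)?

Number of vertices = 2^61 = 2305843009213693952.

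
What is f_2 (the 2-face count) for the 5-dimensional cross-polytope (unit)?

Each 2-face is the convex hull of 3 vertices, one chosen as ±e_i from each of 3 distinct axes: 2^3·C(5,3) = 80.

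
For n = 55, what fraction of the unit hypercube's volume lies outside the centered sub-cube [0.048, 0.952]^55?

Shell fraction = 1 - (1-0.096)^55 ≈ 0.996116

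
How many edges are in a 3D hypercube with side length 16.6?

An n-cube has C(n,k)·2^(n-k) k-faces. Here C(3,1)·2^2 = 3·4 = 12.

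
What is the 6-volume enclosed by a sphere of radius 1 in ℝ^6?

Volume = π^{6/2}·(1)^6/Γ(4) = π^3/6 ≈ 5.16771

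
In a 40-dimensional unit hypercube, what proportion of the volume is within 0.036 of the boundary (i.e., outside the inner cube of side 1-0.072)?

Shell fraction = 1 - (1-0.072)^40 ≈ 0.949659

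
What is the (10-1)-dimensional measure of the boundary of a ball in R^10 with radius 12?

S_10(12) = 2·π^(10/2)·(12)^9 / Γ(10/2) = 429981696·π^5 ≈ 1.31583e+11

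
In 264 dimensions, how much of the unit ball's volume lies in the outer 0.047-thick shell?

1 - (1-0.047)^264 ≈ 0.9999969764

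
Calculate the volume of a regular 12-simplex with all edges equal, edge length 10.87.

For a regular n-simplex with edge a, V = (a^n / n!)·√((n+1)/2^n). With a=10.87, n=12: V ≈ 320.044.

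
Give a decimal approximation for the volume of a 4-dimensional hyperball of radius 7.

V_4(7) = π^(4/2) · (7)^4 / Γ(4/2 + 1) = 2401·π^2/2 ≈ 11848.5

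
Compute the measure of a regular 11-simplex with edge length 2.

Volume = 2^11 · √(12/2^11) / 11! ≈ 3.92735e-06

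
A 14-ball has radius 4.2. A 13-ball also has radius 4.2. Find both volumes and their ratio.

V_14(4.2) ≈ 3.18499e+08. V_13(4.2) ≈ 1.15234e+08. Ratio V_14/V_13 ≈ 2.764.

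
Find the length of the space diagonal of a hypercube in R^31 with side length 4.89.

The space diagonal of an n-cube of side s is s√n. Here 4.89·√31 ≈ 27.2264.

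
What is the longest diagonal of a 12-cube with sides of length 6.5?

The space diagonal of an n-cube of side s is s√n. Here 6.5·√12 ≈ 22.5167.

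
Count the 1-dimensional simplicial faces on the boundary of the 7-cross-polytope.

Number of 1-faces = 2^(1+1) · C(7,1+1) = 4 · 21 = 84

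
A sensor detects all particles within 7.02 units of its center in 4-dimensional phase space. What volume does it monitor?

V_4(7.02) = π^(4/2) · (7.02)^4 / Γ(4/2 + 1) ≈ 11984.5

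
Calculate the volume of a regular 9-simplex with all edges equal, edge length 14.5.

V_9 = √(10) · 14.5^9 / (9! · 2^(9/2)) ≈ 10912.2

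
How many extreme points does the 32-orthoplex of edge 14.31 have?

The vertices are ±e_1, ..., ±e_32, so there are 2·32 = 64.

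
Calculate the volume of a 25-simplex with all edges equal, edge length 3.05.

For a regular n-simplex with edge a, V = (a^n / n!)·√((n+1)/2^n). With a=3.05, n=25: V ≈ 7.26879e-17.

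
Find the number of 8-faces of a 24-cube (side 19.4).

An n-cube has C(n,k)·2^(n-k) k-faces. Here C(24,8)·2^16 = 735471·65536 = 48199827456.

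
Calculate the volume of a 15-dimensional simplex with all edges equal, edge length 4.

V_15 = √(16) · 4^15 / (15! · 2^(15/2)) ≈ 1.81441e-05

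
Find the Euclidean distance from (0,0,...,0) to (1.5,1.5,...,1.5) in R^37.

The space diagonal of an n-cube of side s is s√n. Here 1.5·√37 ≈ 9.12414.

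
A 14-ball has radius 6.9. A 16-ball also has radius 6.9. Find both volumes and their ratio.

V_14(6.9) ≈ 3.32281e+11. V_16(6.9) ≈ 6.21246e+12. Ratio V_14/V_16 ≈ 0.05349.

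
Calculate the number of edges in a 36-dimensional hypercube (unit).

Each of the 2^36 = 68719476736 vertices has degree 36; total edges = 36·2^36/2 = 1236950581248.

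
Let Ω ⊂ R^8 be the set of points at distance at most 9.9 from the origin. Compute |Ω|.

V_8(9.9) = π^(8/2) · (9.9)^8 / Γ(8/2 + 1) ≈ 3.74516e+08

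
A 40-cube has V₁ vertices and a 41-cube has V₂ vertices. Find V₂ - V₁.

V₁ = 2^40 = 1099511627776. V₂ = 2^41 = 2199023255552. V₂ - V₁ = 1099511627776.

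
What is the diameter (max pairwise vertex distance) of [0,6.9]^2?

||(6.9,6.9,...,6.9)|| = √(2)·6.9 ≈ 9.75807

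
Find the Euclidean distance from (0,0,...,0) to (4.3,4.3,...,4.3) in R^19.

d = √(4.3² + 4.3² + ... + 4.3²) [19 terms] = √(19·4.3²) = 4.3√19 ≈ 18.7433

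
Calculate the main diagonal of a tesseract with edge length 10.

The space diagonal of an n-cube of side s is s√n. Here 10·√4 = 20.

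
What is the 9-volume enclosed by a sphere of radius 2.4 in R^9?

V_9(2.4) = π^(9/2) · (2.4)^9 / Γ(9/2 + 1) ≈ 8714.03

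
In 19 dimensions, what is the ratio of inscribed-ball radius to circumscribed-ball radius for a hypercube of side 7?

For an n-cube of any side s, the inradius is s/2 and the circumradius is s√n/2, so the ratio is 1/√19 ≈ 0.229416.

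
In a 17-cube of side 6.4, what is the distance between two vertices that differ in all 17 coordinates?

The space diagonal of an n-cube of side s is s√n. Here 6.4·√17 ≈ 26.3879.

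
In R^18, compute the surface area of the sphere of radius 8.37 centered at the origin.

|∂B_18(8.37)| ≈ 7.1811e+15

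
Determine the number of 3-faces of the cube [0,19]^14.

Choose 3 of 14 axes to span the face (C(14,3) = 364 ways), then fix each of the remaining 11 coordinates at one of its two extreme values (2^11 = 2048 ways): 364·2048 = 745472.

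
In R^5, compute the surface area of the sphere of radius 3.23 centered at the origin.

S_5(3.23) = 2·π^(5/2)·(3.23)^4 / Γ(5/2) ≈ 2864.7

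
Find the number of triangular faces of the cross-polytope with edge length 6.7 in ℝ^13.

Number of 2-faces = 2^(2+1) · C(13,2+1) = 8 · 286 = 2288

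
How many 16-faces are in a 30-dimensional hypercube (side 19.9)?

An n-cube has C(n,k)·2^(n-k) k-faces. Here C(30,16)·2^14 = 145422675·16384 = 2382605107200.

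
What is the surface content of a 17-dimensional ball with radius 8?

|∂B_17(8)| = 144115188075855872·π^8/2027025 ≈ 6.74605e+14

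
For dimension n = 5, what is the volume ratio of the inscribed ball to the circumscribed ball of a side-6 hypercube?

Volume scales as r^n, and r_in/r_out = 1/√5, giving (1/√5)^5 ≈ 0.0178885.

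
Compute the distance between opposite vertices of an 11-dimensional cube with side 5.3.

Diagonal = √11 · 5.3 ≈ 17.5781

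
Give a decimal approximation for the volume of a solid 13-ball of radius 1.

The n-ball volume is π^(n/2)·r^n/Γ(n/2+1). With n=13, r=1: V = 128·π^6/135135 ≈ 0.910629.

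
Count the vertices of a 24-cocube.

An n-cross-polytope has 2n vertices; here n = 24, giving 48.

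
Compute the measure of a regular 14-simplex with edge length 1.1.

Volume = 1.1^14 · √(15/2^14) / 14! ≈ 1.31803e-12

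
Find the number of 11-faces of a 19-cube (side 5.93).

Number of 11-faces = C(19,11) · 2^(19-11) = 75582 · 256 = 19348992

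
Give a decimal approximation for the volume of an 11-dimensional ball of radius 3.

The n-ball volume is π^(n/2)·r^n/Γ(n/2+1). With n=11, r=3: V = 419904·π^5/385 ≈ 333763.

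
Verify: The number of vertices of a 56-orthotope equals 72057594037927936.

True. The 56-cube has 2^56 = 72057594037927936 vertices.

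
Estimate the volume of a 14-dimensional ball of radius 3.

The n-ball volume is π^(n/2)·r^n/Γ(n/2+1). With n=14, r=3: V = 531441·π^7/560 ≈ 2.86626e+06.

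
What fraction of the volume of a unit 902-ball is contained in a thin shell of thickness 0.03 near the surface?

Shell fraction = 1 - (1-0.03)^902 ≈ 1 - 1.17e-12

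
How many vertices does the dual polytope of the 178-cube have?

The 178-dimensional cross-polytope has 2n = 2·178 = 356 vertices.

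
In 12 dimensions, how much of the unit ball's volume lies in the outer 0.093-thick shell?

Shell fraction = 1 - (1-0.093)^12 ≈ 0.690053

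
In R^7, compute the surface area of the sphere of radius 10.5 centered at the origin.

|∂B_7(10.5)| = 28588707·π^3/20 ≈ 4.43215e+07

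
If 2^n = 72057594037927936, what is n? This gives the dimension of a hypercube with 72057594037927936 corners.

Since 2^n = 72057594037927936, we have n = 56.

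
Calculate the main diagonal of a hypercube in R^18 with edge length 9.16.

||(9.16,9.16,...,9.16)|| = √(18)·9.16 ≈ 38.8626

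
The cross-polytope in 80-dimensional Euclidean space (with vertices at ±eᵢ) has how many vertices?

Number of vertices = 2n = 160.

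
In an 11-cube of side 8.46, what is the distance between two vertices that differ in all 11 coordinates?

||(8.46,8.46,...,8.46)|| = √(11)·8.46 ≈ 28.0586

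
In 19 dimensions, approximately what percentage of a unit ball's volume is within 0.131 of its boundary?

1 - (1-0.131)^19 ≈ 0.930597 ≈ 93.06%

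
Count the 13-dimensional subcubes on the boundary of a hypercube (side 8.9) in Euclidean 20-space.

Choose 13 of 20 axes to span the face (C(20,13) = 77520 ways), then fix each of the remaining 7 coordinates at one of its two extreme values (2^7 = 128 ways): 77520·128 = 9922560.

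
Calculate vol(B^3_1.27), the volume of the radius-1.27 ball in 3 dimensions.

V_3(1.27) = π^(3/2) · (1.27)^3 / Γ(3/2 + 1) ≈ 8.58025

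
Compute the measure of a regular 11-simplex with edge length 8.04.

For a regular n-simplex with edge a, V = (a^n / n!)·√((n+1)/2^n). With a=8.04, n=11: V ≈ 17.4015.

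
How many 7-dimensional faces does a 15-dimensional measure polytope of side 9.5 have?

An n-cube has C(n,k)·2^(n-k) k-faces. Here C(15,7)·2^8 = 6435·256 = 1647360.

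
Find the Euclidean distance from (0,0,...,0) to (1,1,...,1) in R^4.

d = √(1² + 1² + ... + 1²) [4 terms] = √(4·1²) = 1√4 = 2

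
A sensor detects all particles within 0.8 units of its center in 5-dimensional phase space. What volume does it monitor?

The n-ball volume is π^(n/2)·r^n/Γ(n/2+1). With n=5, r=0.8: V ≈ 1.72484.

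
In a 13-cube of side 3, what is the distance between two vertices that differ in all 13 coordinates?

The space diagonal of an n-cube of side s is s√n. Here 3·√13 ≈ 10.8167.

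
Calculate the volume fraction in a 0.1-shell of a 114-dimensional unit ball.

1 - (1-0.1)^114 ≈ 0.999994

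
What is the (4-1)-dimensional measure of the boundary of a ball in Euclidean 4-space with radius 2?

|∂B_4(2)| = 16·π^2 ≈ 157.914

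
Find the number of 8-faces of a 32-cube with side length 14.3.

f_8(32-cube) = (32 choose 8) · 2^24 = 176467791052800.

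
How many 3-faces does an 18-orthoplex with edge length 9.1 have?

f_3(18-orthoplex) = 2^4 · (18 choose 4) = 48960.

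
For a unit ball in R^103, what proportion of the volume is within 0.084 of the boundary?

V(inner)/V(outer) = ((1-0.084)/1)^103 ≈ 0.0001189, so the shell fraction is 0.999881.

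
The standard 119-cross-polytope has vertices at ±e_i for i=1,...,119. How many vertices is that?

The vertices are ±e_1, ..., ±e_119, so there are 2·119 = 238.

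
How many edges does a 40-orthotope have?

Number of 1-faces = C(40,1)·2^(40-1) = 40·549755813888 = 21990232555520.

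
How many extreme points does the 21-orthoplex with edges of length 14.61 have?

An n-cross-polytope has 2n vertices; here n = 21, giving 42.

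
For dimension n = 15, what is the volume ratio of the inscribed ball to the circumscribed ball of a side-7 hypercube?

V_in/V_out = n^(-n/2) = 15^(-15/2) ≈ 1.51118e-09.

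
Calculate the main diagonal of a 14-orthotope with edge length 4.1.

||(4.1,4.1,...,4.1)|| = √(14)·4.1 ≈ 15.3408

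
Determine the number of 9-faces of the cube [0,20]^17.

f_9(17-cube) = (17 choose 9) · 2^8 = 6223360.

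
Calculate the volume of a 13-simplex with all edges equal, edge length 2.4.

Volume = 2.4^13 · √(14/2^13) / 13! ≈ 5.81882e-07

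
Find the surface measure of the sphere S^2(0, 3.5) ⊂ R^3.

S_3(3.5) = 2·π^(3/2)·(3.5)^2 / Γ(3/2) = 4πr² = 4π·(3.5)² ≈ 153.938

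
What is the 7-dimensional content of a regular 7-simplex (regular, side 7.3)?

Volume = 7.3^7 · √(8/2^7) / 7! ≈ 54.7986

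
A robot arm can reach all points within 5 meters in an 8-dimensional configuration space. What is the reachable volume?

The n-ball volume is π^(n/2)·r^n/Γ(n/2+1). With n=8, r=5: V = 390625·π^4/24 ≈ 1.58543e+06.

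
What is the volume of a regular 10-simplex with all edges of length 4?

V_10 = √(11) · 4^10 / (10! · 2^(10/2)) ≈ 0.0299491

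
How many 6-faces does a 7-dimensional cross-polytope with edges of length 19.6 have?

Each 6-face is the convex hull of 7 vertices, one chosen as ±e_i from each of 7 distinct axes: 2^7·C(7,7) = 128.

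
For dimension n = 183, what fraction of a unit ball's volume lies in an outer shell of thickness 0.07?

1 - (1-0.07)^183 ≈ 0.9999982924 ≈ 99.999829%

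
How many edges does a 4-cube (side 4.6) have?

The 4-cube has n·2^(n-1) = 4·2^3 = 4·8 = 32 edges.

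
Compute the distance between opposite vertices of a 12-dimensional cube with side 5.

The space diagonal of an n-cube of side s is s√n. Here 5·√12 ≈ 17.3205.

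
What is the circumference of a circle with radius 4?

S = n·V_n(r)/r = 2·V_2(4)/4 (volume-to-surface relation), giving 2πr = 2π·4 ≈ 25.1327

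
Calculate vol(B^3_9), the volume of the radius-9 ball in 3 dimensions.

V_3(9) = π^(3/2) · (9)^3 / Γ(3/2 + 1) = 972·π ≈ 3053.63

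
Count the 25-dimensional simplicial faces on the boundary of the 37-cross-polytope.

An n-cross-polytope has 2^(k+1)·C(n,k+1) k-faces. Here 2^26·C(37,26) = 67108864·854992152 = 57377552049635328.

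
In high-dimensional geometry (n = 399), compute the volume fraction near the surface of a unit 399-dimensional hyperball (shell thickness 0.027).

1 - (1-0.027)^399 ≈ 0.999982 ≈ 99.998193%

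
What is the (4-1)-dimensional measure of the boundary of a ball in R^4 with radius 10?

S_4(10) = 2·π^(4/2)·(10)^3 / Γ(4/2) = 2000·π^2 ≈ 19739.2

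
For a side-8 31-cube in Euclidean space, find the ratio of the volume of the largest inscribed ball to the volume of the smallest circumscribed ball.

The radii are 8/2 and 8√31/2, so the volume ratio is (1/√31)^31 = 31^{-31/2} ≈ 7.65409e-24.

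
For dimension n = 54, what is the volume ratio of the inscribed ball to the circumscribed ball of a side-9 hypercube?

Volume scales as r^n, and r_in/r_out = 1/√54, giving (1/√54)^54 ≈ 1.68023e-47.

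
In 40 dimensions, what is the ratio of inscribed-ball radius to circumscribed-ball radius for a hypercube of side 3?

Ratio = (s/2)/(s√40/2) = 40^(-1/2) ≈ 0.158114.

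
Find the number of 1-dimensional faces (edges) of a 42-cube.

Each of the 2^42 = 4398046511104 vertices has degree 42; total edges = 42·2^42/2 = 92358976733184.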